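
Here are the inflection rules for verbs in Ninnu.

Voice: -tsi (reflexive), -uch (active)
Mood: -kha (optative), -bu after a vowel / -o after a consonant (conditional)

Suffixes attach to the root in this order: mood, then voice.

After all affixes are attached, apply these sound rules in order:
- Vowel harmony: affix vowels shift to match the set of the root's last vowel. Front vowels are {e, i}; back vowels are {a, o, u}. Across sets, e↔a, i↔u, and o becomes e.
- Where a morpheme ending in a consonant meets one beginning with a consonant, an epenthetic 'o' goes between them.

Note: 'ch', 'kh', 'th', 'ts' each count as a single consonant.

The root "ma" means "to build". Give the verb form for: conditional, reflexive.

Attach mood conditional -bu (after vowel 'a') → mabu.
Attach voice reflexive -tsi → mabutsi.
Apply vowel harmony: mabutsi → mabutsu.
Epenthesis: no change.

mabutsu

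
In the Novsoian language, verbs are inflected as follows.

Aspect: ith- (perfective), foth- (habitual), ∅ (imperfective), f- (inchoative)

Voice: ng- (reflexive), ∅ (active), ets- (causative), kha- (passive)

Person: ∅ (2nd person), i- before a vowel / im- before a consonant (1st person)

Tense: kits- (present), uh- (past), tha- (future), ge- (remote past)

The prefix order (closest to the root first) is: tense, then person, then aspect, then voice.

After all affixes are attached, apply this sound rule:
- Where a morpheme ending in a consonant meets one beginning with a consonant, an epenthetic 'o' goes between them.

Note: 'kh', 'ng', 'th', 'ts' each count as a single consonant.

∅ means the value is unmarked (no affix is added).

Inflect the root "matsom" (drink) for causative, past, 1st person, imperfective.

Attach tense past uh- → uhmatsom.
Attach person 1st person i- (before vowel 'u') → iuhmatsom.
aspect = imperfective: zero marking, form stays iuhmatsom.
Attach voice causative ets- → etsiuhmatsom.
Apply epenthesis: etsiuhmatsom → etsiuhomatsom.

etsiuhomatsom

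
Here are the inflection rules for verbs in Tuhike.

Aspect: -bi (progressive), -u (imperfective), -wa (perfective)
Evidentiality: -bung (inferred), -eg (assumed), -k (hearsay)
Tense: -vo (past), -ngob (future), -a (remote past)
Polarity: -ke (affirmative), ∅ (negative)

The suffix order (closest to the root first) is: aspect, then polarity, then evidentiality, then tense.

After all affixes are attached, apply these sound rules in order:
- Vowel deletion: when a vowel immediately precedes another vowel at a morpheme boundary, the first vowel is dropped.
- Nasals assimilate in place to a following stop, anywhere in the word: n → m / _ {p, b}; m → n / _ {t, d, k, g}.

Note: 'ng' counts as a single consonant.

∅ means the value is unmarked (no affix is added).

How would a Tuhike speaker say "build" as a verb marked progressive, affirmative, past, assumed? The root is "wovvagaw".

Attach aspect progressive -bi → wovvagawbi.
Attach polarity affirmative -ke → wovvagawbike.
Attach evidentiality assumed -eg → wovvagawbikeeg.
Attach tense past -vo → wovvagawbikeegvo.
Apply vowel deletion: wovvagawbikeegvo → wovvagawbikegvo.
Nasal assimilation: no change.

wovvagawbikegvo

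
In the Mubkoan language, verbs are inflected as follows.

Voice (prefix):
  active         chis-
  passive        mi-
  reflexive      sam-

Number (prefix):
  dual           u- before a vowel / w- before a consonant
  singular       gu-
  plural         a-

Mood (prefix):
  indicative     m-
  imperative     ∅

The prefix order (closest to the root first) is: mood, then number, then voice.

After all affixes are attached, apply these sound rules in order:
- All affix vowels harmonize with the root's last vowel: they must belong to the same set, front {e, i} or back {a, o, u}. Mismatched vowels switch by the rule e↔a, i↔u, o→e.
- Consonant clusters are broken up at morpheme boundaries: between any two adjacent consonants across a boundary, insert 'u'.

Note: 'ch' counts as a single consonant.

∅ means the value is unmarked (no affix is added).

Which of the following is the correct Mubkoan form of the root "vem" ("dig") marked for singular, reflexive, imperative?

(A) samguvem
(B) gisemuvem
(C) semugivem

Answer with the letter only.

mood = imperative: zero marking, form stays vem.
Attach number singular gu- → guvem.
Attach voice reflexive sam- → samguvem.
Apply vowel harmony: samguvem → semgivem.
Apply epenthesis: semgivem → semugivem.
So the correct form is semugivem, option (C).
(A) samguvem is wrong: it fails to apply the sound rule(s).
(B) gisemuvem is wrong: it has the affixes in the wrong order.

C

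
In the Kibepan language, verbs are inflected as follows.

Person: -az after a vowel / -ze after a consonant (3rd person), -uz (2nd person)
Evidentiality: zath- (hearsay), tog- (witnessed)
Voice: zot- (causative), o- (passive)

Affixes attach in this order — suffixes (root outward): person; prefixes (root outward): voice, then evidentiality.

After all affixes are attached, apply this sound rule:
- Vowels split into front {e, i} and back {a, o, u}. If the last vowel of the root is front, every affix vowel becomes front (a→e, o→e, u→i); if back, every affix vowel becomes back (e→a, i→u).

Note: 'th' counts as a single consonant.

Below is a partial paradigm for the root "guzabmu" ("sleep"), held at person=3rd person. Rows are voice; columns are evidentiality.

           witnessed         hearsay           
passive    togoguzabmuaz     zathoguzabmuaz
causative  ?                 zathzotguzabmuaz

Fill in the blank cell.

togzotguzabmuaz

Attach voice causative zot- → zotguzabmu.
Attach person 3rd person -az (after vowel 'u') → zotguzabmuaz.
Attach evidentiality witnessed tog- → togzotguzabmuaz.
Vowel harmony: no change.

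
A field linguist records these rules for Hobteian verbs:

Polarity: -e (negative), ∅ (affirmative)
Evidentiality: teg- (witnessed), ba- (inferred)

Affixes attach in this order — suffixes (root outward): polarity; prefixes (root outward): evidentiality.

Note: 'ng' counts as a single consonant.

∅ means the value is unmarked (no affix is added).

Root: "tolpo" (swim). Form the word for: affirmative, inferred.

Attach evidentiality inferred ba- → batolpo.
polarity = affirmative: zero marking, form stays batolpo.

batolpo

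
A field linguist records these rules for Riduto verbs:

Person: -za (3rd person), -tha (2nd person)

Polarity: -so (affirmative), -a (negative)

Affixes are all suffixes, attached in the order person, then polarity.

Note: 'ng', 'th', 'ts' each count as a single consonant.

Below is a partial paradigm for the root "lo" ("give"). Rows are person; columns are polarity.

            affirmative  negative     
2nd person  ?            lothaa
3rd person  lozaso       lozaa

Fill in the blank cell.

lothaso

Attach person 2nd person -tha → lotha.
Attach polarity affirmative -so → lothaso.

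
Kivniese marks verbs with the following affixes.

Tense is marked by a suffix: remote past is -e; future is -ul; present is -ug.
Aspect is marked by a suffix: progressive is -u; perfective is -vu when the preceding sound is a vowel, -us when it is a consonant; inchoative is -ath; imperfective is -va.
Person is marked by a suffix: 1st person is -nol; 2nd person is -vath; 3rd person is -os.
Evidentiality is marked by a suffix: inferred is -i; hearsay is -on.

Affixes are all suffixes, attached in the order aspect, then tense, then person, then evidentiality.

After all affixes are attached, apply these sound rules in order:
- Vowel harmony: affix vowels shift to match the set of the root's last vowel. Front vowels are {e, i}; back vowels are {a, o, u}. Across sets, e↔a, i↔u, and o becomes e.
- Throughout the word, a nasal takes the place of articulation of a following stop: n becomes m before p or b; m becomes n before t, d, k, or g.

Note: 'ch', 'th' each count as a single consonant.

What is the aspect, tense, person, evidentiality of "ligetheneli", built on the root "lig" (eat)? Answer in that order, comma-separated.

Segment: lig-ath-e-nol-i.
aspect: -ath → inchoative.
tense: -e → remote past.
person: -nol → 1st person.
evidentiality: -i → inferred.

inchoative, remote past, 1st person, inferred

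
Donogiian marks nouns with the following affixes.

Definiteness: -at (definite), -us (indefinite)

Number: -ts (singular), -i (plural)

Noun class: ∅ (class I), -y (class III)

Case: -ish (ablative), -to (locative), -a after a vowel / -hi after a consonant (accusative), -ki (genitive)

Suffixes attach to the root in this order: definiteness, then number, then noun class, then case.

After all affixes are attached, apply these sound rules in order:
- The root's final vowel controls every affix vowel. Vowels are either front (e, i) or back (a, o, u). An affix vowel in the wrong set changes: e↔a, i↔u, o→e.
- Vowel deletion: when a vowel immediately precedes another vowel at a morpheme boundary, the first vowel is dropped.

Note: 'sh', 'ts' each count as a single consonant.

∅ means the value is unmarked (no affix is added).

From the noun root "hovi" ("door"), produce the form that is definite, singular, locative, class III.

hovettsyte

Attach definiteness definite -at → hoviat.
Attach number singular -ts → hoviatts.
Attach noun class class III -y → hoviattsy.
Attach case locative -to → hoviattsyto.
Apply vowel harmony: hoviattsyto → hoviettsyte.
Apply vowel deletion: hoviettsyte → hovettsyte.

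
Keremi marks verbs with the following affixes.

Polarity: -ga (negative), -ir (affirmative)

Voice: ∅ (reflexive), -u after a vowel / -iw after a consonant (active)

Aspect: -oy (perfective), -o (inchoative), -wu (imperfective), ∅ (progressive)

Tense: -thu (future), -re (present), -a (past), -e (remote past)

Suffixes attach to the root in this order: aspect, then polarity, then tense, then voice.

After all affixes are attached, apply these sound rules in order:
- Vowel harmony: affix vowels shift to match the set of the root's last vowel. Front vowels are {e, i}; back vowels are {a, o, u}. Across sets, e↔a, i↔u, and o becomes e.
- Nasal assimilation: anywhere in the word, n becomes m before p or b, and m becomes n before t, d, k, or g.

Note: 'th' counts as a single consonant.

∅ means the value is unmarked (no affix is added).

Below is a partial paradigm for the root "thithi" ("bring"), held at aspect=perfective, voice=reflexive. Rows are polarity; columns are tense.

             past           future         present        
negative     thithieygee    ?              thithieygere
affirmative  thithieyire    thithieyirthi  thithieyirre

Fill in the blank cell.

Attach aspect perfective -oy → thithioy.
Attach polarity negative -ga → thithioyga.
Attach tense future -thu → thithioygathu.
voice = reflexive: zero marking, form stays thithioygathu.
Apply vowel harmony: thithioygathu → thithieygethi.
Nasal assimilation: no change.

thithieygethi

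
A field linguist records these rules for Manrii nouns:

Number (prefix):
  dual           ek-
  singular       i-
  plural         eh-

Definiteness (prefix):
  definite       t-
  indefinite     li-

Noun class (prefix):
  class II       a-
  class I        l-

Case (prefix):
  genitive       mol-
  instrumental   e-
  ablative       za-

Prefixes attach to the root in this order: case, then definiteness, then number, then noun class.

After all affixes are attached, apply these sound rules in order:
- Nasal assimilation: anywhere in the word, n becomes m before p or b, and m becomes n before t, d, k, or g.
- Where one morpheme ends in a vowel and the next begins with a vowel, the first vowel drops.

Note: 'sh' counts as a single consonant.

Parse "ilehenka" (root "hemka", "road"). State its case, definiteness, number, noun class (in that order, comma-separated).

instrumental, indefinite, singular, class II

Segment: a-i-li-e-hemka.
case: e- → instrumental.
definiteness: li- → indefinite.
number: i- → singular.
noun class: a- → class II.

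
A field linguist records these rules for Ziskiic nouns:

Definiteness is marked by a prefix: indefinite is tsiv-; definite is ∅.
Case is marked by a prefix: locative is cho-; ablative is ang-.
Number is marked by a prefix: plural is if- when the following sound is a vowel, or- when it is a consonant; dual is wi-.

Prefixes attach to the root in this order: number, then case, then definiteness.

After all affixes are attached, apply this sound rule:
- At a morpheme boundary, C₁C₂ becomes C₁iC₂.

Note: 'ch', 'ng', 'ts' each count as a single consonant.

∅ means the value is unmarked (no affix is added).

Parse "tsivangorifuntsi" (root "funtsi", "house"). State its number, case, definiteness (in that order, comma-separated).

Segment: tsiv-ang-or-funtsi.
number: if/or- → plural.
case: ang- → ablative.
definiteness: tsiv- → indefinite.

plural, ablative, indefinite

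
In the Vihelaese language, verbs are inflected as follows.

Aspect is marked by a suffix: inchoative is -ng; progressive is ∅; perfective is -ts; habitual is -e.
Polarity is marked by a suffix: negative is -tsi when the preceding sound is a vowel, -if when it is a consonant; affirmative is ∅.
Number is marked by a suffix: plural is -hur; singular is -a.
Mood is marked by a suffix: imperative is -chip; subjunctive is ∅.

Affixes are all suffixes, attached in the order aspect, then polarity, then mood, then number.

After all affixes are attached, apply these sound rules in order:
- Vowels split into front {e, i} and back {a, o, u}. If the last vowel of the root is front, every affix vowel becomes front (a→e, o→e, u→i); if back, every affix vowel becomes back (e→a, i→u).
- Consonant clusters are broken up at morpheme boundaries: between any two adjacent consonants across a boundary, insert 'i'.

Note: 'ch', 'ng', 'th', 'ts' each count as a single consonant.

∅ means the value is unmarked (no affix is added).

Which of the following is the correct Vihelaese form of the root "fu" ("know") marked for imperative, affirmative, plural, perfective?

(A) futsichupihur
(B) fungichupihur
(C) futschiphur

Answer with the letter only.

A

Attach aspect perfective -ts → futs.
polarity = affirmative: zero marking, form stays futs.
Attach mood imperative -chip → futschip.
Attach number plural -hur → futschiphur.
Apply vowel harmony: futschiphur → futschuphur.
Apply epenthesis: futschuphur → futsichupihur.
So the correct form is futsichupihur, option (A).
(B) fungichupihur is wrong: it uses inchoative instead of perfective for aspect.
(C) futschiphur is wrong: it fails to apply the sound rule(s).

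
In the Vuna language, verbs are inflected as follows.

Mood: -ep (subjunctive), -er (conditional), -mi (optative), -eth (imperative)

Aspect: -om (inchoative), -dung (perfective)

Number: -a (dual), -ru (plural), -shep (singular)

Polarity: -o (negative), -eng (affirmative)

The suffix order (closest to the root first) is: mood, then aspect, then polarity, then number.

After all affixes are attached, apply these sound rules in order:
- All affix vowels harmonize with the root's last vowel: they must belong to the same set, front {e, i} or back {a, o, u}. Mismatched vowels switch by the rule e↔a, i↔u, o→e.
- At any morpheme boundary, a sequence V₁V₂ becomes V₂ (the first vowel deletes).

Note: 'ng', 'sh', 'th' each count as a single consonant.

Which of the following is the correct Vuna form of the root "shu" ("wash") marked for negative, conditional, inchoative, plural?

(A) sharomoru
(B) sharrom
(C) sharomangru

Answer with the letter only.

Attach mood conditional -er → shuer.
Attach aspect inchoative -om → shuerom.
Attach polarity negative -o → shueromo.
Attach number plural -ru → shueromoru.
Apply vowel harmony: shueromoru → shuaromoru.
Apply vowel deletion: shuaromoru → sharomoru.
So the correct form is sharomoru, option (A).
(C) sharomangru is wrong: it uses affirmative instead of negative for polarity.
(B) sharrom is wrong: it has the affixes in the wrong order.

A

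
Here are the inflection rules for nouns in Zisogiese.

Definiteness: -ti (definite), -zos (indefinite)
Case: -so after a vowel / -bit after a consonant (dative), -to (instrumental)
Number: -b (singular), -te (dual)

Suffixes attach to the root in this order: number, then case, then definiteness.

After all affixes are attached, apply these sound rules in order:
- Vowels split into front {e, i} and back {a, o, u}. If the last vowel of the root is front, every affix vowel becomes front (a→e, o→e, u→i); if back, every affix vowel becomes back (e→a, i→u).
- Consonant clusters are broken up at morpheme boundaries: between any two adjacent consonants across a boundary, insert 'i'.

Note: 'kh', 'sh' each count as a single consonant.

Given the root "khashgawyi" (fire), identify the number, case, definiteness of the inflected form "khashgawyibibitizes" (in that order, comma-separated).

singular, dative, indefinite

Segment: khashgawyi-b-bit-zos.
number: -b → singular.
case: -so/bit → dative.
definiteness: -zos → indefinite.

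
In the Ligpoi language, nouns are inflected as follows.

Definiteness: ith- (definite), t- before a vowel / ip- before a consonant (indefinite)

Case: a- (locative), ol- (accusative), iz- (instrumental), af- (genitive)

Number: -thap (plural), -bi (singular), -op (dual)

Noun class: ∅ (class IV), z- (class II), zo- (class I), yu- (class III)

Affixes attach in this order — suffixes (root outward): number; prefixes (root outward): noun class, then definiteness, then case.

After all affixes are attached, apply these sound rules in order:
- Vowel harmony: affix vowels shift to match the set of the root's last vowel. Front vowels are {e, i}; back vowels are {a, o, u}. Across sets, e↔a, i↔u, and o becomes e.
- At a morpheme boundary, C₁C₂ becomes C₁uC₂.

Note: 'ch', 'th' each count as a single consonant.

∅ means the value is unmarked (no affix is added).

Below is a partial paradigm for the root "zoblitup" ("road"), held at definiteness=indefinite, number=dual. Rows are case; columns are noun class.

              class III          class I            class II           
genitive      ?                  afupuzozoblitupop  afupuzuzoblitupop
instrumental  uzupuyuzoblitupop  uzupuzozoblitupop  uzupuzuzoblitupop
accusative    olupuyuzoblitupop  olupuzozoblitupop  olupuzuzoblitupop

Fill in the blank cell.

Attach noun class class III yu- → yuzoblitup.
Attach definiteness indefinite ip- (before consonant 'y') → ipyuzoblitup.
Attach case genitive af- → afipyuzoblitup.
Attach number dual -op → afipyuzoblitupop.
Apply vowel harmony: afipyuzoblitupop → afupyuzoblitupop.
Apply epenthesis: afupyuzoblitupop → afupuyuzoblitupop.

afupuyuzoblitupop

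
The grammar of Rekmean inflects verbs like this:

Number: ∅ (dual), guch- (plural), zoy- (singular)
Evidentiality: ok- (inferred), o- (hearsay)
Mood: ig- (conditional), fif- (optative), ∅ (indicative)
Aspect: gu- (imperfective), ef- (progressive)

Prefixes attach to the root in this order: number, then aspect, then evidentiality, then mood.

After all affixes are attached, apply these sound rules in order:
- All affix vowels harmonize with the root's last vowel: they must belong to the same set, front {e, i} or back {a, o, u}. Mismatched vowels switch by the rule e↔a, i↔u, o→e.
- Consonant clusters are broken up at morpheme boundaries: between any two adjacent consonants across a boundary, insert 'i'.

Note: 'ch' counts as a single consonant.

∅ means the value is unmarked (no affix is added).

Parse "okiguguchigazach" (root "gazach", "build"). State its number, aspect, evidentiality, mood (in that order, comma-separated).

plural, imperfective, inferred, indicative

Segment: ok-gu-guch-gazach.
number: guch- → plural.
aspect: gu- → imperfective.
evidentiality: ok- → inferred.
mood: ∅ → indicative.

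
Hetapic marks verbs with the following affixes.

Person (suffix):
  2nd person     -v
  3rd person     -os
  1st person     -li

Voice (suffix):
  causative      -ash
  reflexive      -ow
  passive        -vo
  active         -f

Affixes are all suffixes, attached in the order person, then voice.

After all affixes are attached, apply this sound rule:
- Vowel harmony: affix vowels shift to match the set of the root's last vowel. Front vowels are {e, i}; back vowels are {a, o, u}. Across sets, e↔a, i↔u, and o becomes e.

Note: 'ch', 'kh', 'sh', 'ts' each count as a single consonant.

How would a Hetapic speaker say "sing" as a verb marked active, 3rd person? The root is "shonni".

shonniesf

Attach person 3rd person -os → shonnios.
Attach voice active -f → shonniosf.
Apply vowel harmony: shonniosf → shonniesf.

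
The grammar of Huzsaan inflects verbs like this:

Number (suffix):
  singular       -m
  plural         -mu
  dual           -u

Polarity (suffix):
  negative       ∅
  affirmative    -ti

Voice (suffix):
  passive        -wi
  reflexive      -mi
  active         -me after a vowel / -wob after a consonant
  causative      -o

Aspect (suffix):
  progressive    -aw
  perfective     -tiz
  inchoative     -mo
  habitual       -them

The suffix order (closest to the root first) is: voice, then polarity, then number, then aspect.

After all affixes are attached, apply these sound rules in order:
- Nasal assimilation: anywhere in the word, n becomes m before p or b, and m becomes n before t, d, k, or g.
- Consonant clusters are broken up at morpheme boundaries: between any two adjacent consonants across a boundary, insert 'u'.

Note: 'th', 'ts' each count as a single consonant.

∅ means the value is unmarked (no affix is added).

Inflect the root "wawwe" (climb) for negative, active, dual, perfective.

Attach voice active -me (after vowel 'e') → wawweme.
polarity = negative: zero marking, form stays wawweme.
Attach number dual -u → wawwemeu.
Attach aspect perfective -tiz → wawwemeutiz.
Nasal assimilation: no change.
Epenthesis: no change.

wawwemeutiz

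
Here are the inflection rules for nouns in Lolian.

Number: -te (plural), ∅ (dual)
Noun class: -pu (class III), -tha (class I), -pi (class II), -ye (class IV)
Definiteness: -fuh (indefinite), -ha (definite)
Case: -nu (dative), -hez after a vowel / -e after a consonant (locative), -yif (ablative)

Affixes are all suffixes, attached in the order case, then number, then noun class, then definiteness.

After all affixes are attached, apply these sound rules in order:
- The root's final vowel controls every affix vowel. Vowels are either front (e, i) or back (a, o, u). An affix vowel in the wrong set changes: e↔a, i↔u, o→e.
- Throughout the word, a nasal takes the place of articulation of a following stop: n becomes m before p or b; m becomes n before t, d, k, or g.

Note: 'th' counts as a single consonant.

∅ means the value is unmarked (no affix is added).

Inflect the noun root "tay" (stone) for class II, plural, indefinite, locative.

tayatapufuh

Attach case locative -e (after consonant 'y') → taye.
Attach number plural -te → tayete.
Attach noun class class II -pi → tayetepi.
Attach definiteness indefinite -fuh → tayetepifuh.
Apply vowel harmony: tayetepifuh → tayatapufuh.
Nasal assimilation: no change.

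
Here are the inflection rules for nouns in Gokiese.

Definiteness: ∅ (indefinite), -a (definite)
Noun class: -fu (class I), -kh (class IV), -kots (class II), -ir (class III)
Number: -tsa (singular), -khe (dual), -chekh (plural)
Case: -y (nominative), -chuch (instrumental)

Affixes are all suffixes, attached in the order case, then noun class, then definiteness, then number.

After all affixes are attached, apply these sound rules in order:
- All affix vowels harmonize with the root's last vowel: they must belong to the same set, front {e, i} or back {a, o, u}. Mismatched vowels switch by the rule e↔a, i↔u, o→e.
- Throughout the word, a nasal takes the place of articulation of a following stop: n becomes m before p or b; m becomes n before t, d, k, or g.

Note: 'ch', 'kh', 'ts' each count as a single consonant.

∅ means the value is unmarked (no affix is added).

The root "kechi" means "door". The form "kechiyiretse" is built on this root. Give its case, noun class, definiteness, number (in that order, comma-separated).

Segment: kechi-y-ir-a-tsa.
case: -y → nominative.
noun class: -ir → class III.
definiteness: -a → definite.
number: -tsa → singular.

nominative, class III, definite, singular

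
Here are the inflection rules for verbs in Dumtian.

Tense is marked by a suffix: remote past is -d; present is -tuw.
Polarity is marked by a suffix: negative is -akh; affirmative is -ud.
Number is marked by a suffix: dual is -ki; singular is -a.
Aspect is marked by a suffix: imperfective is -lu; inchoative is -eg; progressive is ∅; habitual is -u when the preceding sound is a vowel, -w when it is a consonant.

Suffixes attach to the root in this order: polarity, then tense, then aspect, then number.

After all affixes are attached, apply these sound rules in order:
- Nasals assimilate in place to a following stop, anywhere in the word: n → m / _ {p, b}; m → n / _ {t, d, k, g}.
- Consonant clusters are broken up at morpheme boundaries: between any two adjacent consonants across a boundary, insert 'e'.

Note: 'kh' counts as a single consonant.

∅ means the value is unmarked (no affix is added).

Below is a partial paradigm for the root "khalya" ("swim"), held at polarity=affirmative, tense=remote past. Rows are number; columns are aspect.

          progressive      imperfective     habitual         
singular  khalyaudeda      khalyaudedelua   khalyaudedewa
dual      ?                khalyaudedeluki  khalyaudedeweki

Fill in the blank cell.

Attach polarity affirmative -ud → khalyaud.
Attach tense remote past -d → khalyaudd.
aspect = progressive: zero marking, form stays khalyaudd.
Attach number dual -ki → khalyauddki.
Nasal assimilation: no change.
Apply epenthesis: khalyauddki → khalyaudedeki.

khalyaudedeki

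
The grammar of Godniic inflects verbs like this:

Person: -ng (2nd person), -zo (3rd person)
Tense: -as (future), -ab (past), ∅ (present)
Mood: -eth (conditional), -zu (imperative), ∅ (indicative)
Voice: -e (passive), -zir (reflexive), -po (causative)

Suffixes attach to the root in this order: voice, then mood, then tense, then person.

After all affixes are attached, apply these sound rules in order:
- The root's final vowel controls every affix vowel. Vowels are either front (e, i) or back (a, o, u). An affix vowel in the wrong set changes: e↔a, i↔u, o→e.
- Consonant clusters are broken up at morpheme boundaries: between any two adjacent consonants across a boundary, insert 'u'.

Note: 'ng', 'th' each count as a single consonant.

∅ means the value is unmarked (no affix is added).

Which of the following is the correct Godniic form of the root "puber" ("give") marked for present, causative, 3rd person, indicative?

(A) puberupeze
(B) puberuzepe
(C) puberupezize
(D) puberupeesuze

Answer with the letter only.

Attach voice causative -po → puberpo.
mood = indicative: zero marking, form stays puberpo.
tense = present: zero marking, form stays puberpo.
Attach person 3rd person -zo → puberpozo.
Apply vowel harmony: puberpozo → puberpeze.
Apply epenthesis: puberpeze → puberupeze.
So the correct form is puberupeze, option (A).
(B) puberuzepe is wrong: it has the affixes in the wrong order.
(D) puberupeesuze is wrong: it uses future instead of present for tense.
(C) puberupezize is wrong: it uses imperative instead of indicative for mood.

A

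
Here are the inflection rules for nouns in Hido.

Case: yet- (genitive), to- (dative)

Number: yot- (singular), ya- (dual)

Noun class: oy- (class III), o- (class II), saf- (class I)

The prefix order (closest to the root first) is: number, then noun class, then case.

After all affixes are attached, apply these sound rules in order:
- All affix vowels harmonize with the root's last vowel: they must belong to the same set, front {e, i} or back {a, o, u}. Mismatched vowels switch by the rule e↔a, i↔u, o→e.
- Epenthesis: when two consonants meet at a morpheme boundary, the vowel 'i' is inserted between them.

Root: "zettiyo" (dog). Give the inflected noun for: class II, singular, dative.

Attach number singular yot- → yotzettiyo.
Attach noun class class II o- → oyotzettiyo.
Attach case dative to- → tooyotzettiyo.
Vowel harmony: no change.
Apply epenthesis: tooyotzettiyo → tooyotizettiyo.

tooyotizettiyo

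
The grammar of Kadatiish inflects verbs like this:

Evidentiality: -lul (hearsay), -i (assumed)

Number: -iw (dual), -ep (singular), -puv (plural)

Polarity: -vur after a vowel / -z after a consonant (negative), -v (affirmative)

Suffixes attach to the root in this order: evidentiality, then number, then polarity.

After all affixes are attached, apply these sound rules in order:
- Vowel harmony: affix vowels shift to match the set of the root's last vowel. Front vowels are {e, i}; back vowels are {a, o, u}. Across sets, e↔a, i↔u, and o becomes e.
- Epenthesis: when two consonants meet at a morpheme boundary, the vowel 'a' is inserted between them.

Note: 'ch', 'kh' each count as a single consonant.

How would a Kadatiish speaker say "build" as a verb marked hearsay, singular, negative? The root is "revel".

Attach evidentiality hearsay -lul → revellul.
Attach number singular -ep → revellulep.
Attach polarity negative -z (after consonant 'p') → revellulepz.
Apply vowel harmony: revellulepz → revellilepz.
Apply epenthesis: revellilepz → revelalilepaz.

revelalilepaz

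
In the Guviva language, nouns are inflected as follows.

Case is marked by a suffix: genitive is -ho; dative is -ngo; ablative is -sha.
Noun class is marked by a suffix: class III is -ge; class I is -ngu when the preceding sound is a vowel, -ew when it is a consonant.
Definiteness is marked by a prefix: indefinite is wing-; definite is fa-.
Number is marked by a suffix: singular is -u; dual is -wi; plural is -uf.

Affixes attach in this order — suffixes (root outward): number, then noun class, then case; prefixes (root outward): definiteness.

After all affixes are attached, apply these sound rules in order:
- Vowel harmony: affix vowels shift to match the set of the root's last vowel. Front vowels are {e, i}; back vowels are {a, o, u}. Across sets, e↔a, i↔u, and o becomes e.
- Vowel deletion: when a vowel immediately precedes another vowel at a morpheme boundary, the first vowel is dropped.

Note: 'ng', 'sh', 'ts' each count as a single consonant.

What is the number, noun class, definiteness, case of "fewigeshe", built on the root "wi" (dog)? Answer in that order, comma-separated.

Segment: fa-wi-u-ge-sha.
number: -u → singular.
noun class: -ge → class III.
definiteness: fa- → definite.
case: -sha → ablative.

singular, class III, definite, ablative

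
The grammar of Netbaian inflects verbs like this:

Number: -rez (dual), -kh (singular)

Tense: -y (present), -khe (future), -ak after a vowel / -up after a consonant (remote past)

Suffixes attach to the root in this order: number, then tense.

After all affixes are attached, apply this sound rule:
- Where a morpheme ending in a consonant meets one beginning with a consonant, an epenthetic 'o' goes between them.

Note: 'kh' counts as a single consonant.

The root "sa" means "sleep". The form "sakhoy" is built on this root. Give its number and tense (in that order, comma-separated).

singular, present

Segment: sa-kh-y.
number: -kh → singular.
tense: -y → present.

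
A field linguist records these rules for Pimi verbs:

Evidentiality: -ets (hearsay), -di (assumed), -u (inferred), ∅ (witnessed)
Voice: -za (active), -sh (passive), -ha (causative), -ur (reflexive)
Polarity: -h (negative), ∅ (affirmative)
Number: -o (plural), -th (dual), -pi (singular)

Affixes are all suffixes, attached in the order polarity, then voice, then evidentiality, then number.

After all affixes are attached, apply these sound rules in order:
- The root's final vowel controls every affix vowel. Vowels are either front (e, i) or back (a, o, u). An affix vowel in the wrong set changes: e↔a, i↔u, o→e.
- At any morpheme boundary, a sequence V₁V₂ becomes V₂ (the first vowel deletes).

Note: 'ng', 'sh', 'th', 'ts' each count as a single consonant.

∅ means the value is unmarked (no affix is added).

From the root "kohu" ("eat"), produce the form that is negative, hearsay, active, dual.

Attach polarity negative -h → kohuh.
Attach voice active -za → kohuhza.
Attach evidentiality hearsay -ets → kohuhzaets.
Attach number dual -th → kohuhzaetsth.
Apply vowel harmony: kohuhzaetsth → kohuhzaatsth.
Apply vowel deletion: kohuhzaatsth → kohuhzatsth.

kohuhzatsth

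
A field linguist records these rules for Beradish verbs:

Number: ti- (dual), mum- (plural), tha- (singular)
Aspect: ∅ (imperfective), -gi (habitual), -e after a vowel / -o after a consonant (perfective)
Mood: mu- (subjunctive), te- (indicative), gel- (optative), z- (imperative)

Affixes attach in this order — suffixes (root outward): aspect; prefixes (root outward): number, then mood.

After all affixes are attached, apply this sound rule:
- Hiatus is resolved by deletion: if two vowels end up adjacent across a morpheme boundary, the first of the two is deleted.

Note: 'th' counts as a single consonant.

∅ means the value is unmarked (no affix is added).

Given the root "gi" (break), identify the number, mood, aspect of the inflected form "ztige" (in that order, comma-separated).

dual, imperative, perfective

Segment: z-ti-gi-e.
number: ti- → dual.
mood: z- → imperative.
aspect: -e/o → perfective.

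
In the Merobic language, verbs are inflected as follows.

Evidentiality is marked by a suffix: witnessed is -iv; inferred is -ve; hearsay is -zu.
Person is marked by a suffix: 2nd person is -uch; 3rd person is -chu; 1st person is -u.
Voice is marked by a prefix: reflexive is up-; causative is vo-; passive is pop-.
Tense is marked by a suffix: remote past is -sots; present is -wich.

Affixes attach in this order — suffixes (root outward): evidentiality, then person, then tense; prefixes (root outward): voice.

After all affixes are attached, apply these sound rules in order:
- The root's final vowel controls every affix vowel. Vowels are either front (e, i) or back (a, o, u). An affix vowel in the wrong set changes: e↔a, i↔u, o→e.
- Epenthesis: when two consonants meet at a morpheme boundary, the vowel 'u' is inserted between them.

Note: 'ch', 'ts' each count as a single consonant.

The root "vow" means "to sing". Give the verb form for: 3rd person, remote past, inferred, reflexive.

upuvowuvachusots

Attach evidentiality inferred -ve → vowve.
Attach person 3rd person -chu → vowvechu.
Attach tense remote past -sots → vowvechusots.
Attach voice reflexive up- → upvowvechusots.
Apply vowel harmony: upvowvechusots → upvowvachusots.
Apply epenthesis: upvowvachusots → upuvowuvachusots.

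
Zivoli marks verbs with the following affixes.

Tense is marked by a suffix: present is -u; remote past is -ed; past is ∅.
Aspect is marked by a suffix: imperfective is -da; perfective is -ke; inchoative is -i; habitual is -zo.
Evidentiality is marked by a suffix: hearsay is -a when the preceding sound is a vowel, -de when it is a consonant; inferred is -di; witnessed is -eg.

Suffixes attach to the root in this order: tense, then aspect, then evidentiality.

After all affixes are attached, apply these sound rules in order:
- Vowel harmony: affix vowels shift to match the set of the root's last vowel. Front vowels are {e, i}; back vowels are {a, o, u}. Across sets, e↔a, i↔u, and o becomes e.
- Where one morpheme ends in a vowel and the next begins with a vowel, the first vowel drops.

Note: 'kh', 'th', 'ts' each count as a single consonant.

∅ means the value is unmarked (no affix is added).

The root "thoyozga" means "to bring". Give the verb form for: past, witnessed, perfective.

tense = past: zero marking, form stays thoyozga.
Attach aspect perfective -ke → thoyozgake.
Attach evidentiality witnessed -eg → thoyozgakeeg.
Apply vowel harmony: thoyozgakeeg → thoyozgakaag.
Apply vowel deletion: thoyozgakaag → thoyozgakag.

thoyozgakag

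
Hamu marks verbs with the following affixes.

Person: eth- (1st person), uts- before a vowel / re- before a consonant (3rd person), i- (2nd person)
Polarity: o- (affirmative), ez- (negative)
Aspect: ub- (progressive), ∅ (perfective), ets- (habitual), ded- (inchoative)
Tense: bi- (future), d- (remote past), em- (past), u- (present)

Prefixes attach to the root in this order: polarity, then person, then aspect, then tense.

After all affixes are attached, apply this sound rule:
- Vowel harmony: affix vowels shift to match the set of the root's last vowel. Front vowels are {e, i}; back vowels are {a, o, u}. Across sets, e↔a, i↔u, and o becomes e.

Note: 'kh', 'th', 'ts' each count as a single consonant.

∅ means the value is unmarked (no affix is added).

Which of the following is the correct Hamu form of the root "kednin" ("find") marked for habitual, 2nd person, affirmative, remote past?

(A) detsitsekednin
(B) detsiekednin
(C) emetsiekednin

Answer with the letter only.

B

Attach polarity affirmative o- → okednin.
Attach person 2nd person i- → iokednin.
Attach aspect habitual ets- → etsiokednin.
Attach tense remote past d- → detsiokednin.
Apply vowel harmony: detsiokednin → detsiekednin.
So the correct form is detsiekednin, option (B).
(A) detsitsekednin is wrong: it uses 3rd person instead of 2nd person for person.
(C) emetsiekednin is wrong: it uses past instead of remote past for tense.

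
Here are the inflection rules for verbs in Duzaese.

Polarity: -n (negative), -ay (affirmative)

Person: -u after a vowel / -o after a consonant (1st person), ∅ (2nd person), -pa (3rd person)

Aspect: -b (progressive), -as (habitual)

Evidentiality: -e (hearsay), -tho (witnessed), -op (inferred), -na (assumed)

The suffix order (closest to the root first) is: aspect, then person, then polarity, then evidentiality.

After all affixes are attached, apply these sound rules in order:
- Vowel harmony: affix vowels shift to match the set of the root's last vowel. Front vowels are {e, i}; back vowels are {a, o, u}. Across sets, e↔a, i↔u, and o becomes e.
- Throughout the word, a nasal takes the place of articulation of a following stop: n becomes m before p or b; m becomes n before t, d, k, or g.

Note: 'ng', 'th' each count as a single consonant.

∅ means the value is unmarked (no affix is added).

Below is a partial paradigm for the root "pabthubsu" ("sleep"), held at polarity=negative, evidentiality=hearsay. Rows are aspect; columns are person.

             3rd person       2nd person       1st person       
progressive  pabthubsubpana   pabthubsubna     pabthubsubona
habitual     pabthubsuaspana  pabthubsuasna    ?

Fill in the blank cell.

Attach aspect habitual -as → pabthubsuas.
Attach person 1st person -o (after consonant 's') → pabthubsuaso.
Attach polarity negative -n → pabthubsuason.
Attach evidentiality hearsay -e → pabthubsuasone.
Apply vowel harmony: pabthubsuasone → pabthubsuasona.
Nasal assimilation: no change.

pabthubsuasona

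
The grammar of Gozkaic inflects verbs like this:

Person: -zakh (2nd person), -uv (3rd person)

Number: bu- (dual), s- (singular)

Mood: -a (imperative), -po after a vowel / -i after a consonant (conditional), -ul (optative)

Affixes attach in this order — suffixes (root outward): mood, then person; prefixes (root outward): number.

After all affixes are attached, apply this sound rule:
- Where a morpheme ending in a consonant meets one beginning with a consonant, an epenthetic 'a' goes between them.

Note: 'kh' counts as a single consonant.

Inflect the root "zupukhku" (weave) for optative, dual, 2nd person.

Attach mood optative -ul → zupukhkuul.
Attach number dual bu- → buzupukhkuul.
Attach person 2nd person -zakh → buzupukhkuulzakh.
Apply epenthesis: buzupukhkuulzakh → buzupukhkuulazakh.

buzupukhkuulazakh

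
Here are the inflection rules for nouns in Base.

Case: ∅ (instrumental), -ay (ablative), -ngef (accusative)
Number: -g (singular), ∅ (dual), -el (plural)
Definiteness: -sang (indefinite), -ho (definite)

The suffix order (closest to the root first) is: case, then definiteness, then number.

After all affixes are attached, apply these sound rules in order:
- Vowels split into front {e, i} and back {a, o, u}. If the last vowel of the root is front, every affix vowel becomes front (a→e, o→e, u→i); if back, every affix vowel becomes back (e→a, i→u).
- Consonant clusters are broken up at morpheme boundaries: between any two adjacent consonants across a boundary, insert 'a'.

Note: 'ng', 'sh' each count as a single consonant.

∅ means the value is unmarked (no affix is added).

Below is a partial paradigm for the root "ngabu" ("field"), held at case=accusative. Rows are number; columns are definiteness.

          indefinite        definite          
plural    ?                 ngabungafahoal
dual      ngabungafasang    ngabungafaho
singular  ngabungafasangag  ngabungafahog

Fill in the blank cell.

Attach case accusative -ngef → ngabungef.
Attach definiteness indefinite -sang → ngabungefsang.
Attach number plural -el → ngabungefsangel.
Apply vowel harmony: ngabungefsangel → ngabungafsangal.
Apply epenthesis: ngabungafsangal → ngabungafasangal.

ngabungafasangal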